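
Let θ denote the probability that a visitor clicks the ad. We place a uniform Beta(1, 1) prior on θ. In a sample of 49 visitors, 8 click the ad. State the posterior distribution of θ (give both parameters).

Observing 8 successes and 41 failures updates Beta(1, 1) by adding the success and failure counts to the two shape parameters: α = 1+8 = 9, β = 1+41 = 42.

Posterior: Beta(9, 42)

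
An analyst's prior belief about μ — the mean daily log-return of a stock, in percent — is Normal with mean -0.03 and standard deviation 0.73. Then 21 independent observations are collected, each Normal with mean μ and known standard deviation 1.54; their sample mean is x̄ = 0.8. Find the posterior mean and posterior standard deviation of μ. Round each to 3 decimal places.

Prior precision 1/τ₀² = 1/0.73² = 1.87652; data precision n/σ² = 21/1.54² = 8.85478.
Posterior precision = 1.87652 + 8.85478 = 10.7313, giving posterior SD = 1/√10.7313 = 0.305.
Posterior mean = (1.87652·-0.03 + 8.85478·0.8) / 10.7313 = 0.655.

Posterior mean ≈ 0.655; posterior SD ≈ 0.305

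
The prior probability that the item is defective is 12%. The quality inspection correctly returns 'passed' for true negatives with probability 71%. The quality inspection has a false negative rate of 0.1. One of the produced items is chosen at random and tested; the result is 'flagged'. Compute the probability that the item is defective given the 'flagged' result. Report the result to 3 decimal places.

P(H | E) ≈ 0.297

Let H be the event that the item is defective. P(H) = 0.12, so P(¬H) = 0.88. With E the 'flagged' result, P(E|H) = 0.9 and P(E|¬H) = 0.29.
P(E) = 0.9·0.12 + 0.29·0.88 = 0.10800 + 0.25520 = 0.36320.
By Bayes' theorem, P(H|E) = 0.10800 / 0.36320 = 0.297.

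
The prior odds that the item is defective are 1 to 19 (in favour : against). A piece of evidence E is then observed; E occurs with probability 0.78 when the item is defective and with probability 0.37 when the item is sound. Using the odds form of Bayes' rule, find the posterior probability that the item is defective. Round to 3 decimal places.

Prior odds = 1/19 = 0.052632. In log-odds, ln(0.052632) = -2.9444.
Add log likelihood ratio: ln(2.1081) = 0.74579.
Posterior log-odds = -2.1986, so posterior odds = exp(-2.1986) = 0.11095. Converting, P(H|E) = 0.11095/1.1110 = 0.100.

Posterior probability ≈ 0.100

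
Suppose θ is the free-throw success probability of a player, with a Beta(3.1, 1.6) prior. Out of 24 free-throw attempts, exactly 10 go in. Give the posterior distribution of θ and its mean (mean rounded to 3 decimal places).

Posterior: Beta(13.1, 15.6); mean ≈ 0.456

Observing 10 successes and 14 failures updates Beta(3.1, 1.6) by adding the success and failure counts to the two shape parameters: α = 3.1+10 = 13.1, β = 1.6+14 = 15.6.
Posterior mean = α/(α+β) = 13.1/28.7 = 0.456.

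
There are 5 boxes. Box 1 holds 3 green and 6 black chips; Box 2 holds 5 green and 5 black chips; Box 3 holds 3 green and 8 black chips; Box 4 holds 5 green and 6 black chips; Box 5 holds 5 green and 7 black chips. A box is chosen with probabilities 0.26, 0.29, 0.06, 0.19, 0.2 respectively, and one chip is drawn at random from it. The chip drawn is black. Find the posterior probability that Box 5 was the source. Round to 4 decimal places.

Posterior probability ≈ 0.2004

Tabulate prior·likelihood by source: [1] prior 0.26, lik 0.6667, product 0.1733; [2] prior 0.29, lik 0.5, product 0.1450; [3] prior 0.06, lik 0.7273, product 0.04364; [4] prior 0.19, lik 0.5455, product 0.1036; [5] prior 0.2, lik 0.5833, product 0.1167.
Normalizing constant = 0.58227; the posterior for Box 5 is its product over the sum, 0.1167/0.58227 = 0.2004.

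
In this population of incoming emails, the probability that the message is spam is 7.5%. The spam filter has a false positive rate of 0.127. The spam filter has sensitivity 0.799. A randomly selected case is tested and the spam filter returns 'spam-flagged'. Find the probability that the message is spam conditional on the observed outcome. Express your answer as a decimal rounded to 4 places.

Let H be the event that the message is spam. P(H) = 0.075, so P(¬H) = 0.925. With E the 'spam-flagged' result, P(E|H) = 0.799 and P(E|¬H) = 0.127.
P(E) = 0.799·0.075 + 0.127·0.925 = 0.059925 + 0.11748 = 0.17740.
By Bayes' theorem, P(H|E) = 0.059925 / 0.17740 = 0.3378.

P(H | E) ≈ 0.3378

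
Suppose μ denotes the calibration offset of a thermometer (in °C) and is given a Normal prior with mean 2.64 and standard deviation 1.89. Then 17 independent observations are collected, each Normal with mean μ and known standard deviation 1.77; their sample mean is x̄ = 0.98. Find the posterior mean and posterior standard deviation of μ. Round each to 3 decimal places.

Posterior mean ≈ 1.061; posterior SD ≈ 0.419

With known σ, the Normal prior is conjugate. Weight on the data is w = (n/σ²)/(n/σ² + 1/τ₀²) = 5.42628/(5.42628+0.279947) = 0.95094.
Posterior mean = w·x̄ + (1−w)·μ₀ = 0.95094·0.98 + 0.049060·2.64 = 1.061. Posterior variance = 1/(5.42628+0.279947) = 0.175247, so SD = 0.419.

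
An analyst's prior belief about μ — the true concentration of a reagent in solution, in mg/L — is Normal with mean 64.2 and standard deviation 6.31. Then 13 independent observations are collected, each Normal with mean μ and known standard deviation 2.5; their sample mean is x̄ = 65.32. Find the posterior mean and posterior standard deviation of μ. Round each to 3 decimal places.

Posterior mean ≈ 65.307; posterior SD ≈ 0.689

Prior precision 1/τ₀² = 1/6.31² = 0.0251155; data precision n/σ² = 13/2.5² = 2.08000.
Posterior precision = 0.0251155 + 2.08000 = 2.10512, giving posterior SD = 1/√2.10512 = 0.689.
Posterior mean = (0.0251155·64.2 + 2.08000·65.32) / 2.10512 = 65.307.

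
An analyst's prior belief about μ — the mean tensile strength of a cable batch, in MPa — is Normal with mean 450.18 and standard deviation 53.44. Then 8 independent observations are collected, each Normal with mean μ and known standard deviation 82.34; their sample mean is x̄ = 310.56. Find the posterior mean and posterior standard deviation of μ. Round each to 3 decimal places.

Prior precision 1/τ₀² = 1/53.44² = 0.00035016; data precision n/σ² = 8/82.34² = 0.00117996.
Posterior precision = 0.00035016 + 0.00117996 = 0.00153012, giving posterior SD = 1/√0.00153012 = 25.564.
Posterior mean = (0.00035016·450.18 + 0.00117996·310.56) / 0.00153012 = 342.511.

Posterior mean ≈ 342.511; posterior SD ≈ 25.564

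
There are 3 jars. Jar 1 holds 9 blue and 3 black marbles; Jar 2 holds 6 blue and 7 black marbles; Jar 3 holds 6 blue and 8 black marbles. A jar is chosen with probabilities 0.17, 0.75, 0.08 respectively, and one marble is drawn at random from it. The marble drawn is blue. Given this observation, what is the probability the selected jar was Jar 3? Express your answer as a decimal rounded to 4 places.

Posterior probability ≈ 0.0675

Tabulate prior·likelihood by source: [1] prior 0.17, lik 0.75, product 0.1275; [2] prior 0.75, lik 0.4615, product 0.3462; [3] prior 0.08, lik 0.4286, product 0.03429.
Normalizing constant = 0.50794; the posterior for Jar 3 is its product over the sum, 0.03429/0.50794 = 0.0675.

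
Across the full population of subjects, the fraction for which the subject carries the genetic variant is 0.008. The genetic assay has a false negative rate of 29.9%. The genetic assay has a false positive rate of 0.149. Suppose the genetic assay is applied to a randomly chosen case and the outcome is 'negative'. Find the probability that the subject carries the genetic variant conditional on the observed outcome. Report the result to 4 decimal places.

P(H | E) ≈ 0.0028

Write H for 'the subject carries the genetic variant'. Prior odds H:¬H = 0.008/0.992 = 0.0080645. For the 'negative' outcome, the likelihood ratio is 0.299/0.851 = 0.35135.
Posterior odds = 0.0080645 × 0.35135 = 0.0028335, so P(H|E) = 0.0028335/(1+0.0028335) = 0.0028.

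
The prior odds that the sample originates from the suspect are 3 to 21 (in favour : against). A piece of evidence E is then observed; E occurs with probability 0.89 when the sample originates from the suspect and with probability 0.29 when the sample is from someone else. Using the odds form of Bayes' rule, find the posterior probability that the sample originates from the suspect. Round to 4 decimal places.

Posterior probability ≈ 0.3048

Prior odds = 3/21 = 0.14286. In log-odds, ln(0.14286) = -1.9459.
Add log likelihood ratio: ln(3.0690) = 1.1213.
Posterior log-odds = -0.82457, so posterior odds = exp(-0.82457) = 0.43842. Converting, P(H|E) = 0.43842/1.4384 = 0.3048.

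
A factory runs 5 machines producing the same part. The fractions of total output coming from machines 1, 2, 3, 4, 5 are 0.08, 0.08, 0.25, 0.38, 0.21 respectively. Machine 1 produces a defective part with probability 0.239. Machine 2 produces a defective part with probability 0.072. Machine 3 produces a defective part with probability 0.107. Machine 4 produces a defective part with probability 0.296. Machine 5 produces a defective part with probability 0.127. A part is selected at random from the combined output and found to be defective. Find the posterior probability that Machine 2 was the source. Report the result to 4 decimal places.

P(defective|M1) = 0.239; P(defective|M2) = 0.072; P(defective|M3) = 0.107; P(defective|M4) = 0.296; P(defective|M5) = 0.127.
Prior × likelihood for each source: 0.08·0.239=0.01912, 0.08·0.072=0.005760, 0.25·0.107=0.02675, 0.38·0.296=0.1125, 0.21·0.127=0.02667. Summing gives P(defective) = 0.19078.
P(Machine 2 | defective) = 0.005760 / 0.19078 = 0.0302.

Posterior probability ≈ 0.0302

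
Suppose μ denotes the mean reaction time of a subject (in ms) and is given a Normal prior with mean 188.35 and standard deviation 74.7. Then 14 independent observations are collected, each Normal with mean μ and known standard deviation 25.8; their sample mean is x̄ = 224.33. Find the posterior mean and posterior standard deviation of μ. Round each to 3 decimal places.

Posterior mean ≈ 224.026; posterior SD ≈ 6.866

With known σ, the Normal prior is conjugate. Weight on the data is w = (n/σ²)/(n/σ² + 1/τ₀²) = 0.0210324/(0.0210324+0.00017921) = 0.99155.
Posterior mean = w·x̄ + (1−w)·μ₀ = 0.99155·224.33 + 0.0084486·188.35 = 224.026. Posterior variance = 1/(0.0210324+0.00017921) = 47.1440, so SD = 6.866.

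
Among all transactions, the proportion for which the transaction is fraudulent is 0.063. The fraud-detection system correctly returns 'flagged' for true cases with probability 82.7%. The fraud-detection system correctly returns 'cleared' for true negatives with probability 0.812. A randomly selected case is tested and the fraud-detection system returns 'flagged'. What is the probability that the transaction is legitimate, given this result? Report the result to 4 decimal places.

P(¬H | E) ≈ 0.7717

Let H be the event that the transaction is fraudulent. P(H) = 0.063, so P(¬H) = 0.937. With E the 'flagged' result, P(E|H) = 0.827 and P(E|¬H) = 0.188.
P(E) = 0.827·0.063 + 0.188·0.937 = 0.052101 + 0.17616 = 0.22826.
By Bayes' theorem, P(H|E) = 0.052101 / 0.22826 = 0.2283. Hence P(¬H|E) = 1 − 0.2283 = 0.7717.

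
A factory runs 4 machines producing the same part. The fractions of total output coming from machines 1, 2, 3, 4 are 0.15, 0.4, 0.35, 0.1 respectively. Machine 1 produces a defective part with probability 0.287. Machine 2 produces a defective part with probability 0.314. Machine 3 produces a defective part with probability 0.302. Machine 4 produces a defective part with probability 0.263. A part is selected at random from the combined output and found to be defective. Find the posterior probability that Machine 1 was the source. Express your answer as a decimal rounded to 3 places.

Posterior probability ≈ 0.143

P(defective|M1) = 0.287; P(defective|M2) = 0.314; P(defective|M3) = 0.302; P(defective|M4) = 0.263.
Prior × likelihood for each source: 0.15·0.287=0.04305, 0.4·0.314=0.1256, 0.35·0.302=0.1057, 0.1·0.263=0.02630. Summing gives P(defective) = 0.30065.
P(Machine 1 | defective) = 0.04305 / 0.30065 = 0.143.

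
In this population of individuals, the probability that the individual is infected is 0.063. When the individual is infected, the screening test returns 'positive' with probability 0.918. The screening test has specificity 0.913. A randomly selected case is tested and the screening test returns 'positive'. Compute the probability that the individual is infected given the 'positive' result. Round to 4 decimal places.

P(H | E) ≈ 0.4150

Let H be the event that the individual is infected. P(H) = 0.063, so P(¬H) = 0.937. With E the 'positive' result, P(E|H) = 0.918 and P(E|¬H) = 0.087.
P(E) = 0.918·0.063 + 0.087·0.937 = 0.057834 + 0.081519 = 0.13935.
By Bayes' theorem, P(H|E) = 0.057834 / 0.13935 = 0.4150.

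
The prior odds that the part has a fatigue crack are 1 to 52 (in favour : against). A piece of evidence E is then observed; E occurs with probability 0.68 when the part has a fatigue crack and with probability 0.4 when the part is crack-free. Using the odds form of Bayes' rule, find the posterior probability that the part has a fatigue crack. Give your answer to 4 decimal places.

Prior odds = 1/52 = 0.019231. In log-odds, ln(0.019231) = -3.9512.
Add log likelihood ratio: ln(1.7000) = 0.53063.
Posterior log-odds = -3.4206, so posterior odds = exp(-3.4206) = 0.032692. Converting, P(H|E) = 0.032692/1.0327 = 0.0317.

Posterior probability ≈ 0.0317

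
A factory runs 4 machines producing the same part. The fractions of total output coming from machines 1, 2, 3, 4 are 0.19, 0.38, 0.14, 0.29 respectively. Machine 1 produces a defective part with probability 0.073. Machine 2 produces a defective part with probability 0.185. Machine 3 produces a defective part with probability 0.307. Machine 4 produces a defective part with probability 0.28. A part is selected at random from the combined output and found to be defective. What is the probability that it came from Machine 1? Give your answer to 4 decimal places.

P(defective|M1) = 0.073; P(defective|M2) = 0.185; P(defective|M3) = 0.307; P(defective|M4) = 0.28.
Prior × likelihood for each source: 0.19·0.073=0.01387, 0.38·0.185=0.07030, 0.14·0.307=0.04298, 0.29·0.28=0.08120. Summing gives P(defective) = 0.20835.
P(Machine 1 | defective) = 0.01387 / 0.20835 = 0.0666.

Posterior probability ≈ 0.0666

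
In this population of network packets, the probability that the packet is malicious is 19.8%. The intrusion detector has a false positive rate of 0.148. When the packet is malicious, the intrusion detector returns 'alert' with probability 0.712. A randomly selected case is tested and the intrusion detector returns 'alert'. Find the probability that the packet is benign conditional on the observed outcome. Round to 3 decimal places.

Write H for 'the packet is malicious'. Prior odds H:¬H = 0.198/0.802 = 0.24688. For the 'alert' outcome, the likelihood ratio is 0.712/0.148 = 4.8108.
Posterior odds = 0.24688 × 4.8108 = 1.1877, so P(H|E) = 1.1877/(1+1.1877) = 0.543. Then P(¬H|E) = 1 − 0.543 = 0.457.

P(¬H | E) ≈ 0.457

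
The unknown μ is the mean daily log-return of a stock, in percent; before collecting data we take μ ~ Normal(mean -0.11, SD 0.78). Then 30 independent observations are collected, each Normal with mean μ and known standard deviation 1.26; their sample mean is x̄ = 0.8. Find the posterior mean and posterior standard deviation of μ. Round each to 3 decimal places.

Posterior mean ≈ 0.727; posterior SD ≈ 0.221

Prior precision 1/τ₀² = 1/0.78² = 1.64366; data precision n/σ² = 30/1.26² = 18.8964.
Posterior precision = 1.64366 + 18.8964 = 20.5401, giving posterior SD = 1/√20.5401 = 0.221.
Posterior mean = (1.64366·-0.11 + 18.8964·0.8) / 20.5401 = 0.727.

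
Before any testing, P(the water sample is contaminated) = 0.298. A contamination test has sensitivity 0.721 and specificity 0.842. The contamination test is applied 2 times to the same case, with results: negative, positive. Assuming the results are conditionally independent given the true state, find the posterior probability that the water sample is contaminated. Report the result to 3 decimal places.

With H the event that the water sample is contaminated, the joint likelihood of the observed sequence is P(data|H) = 0.279·0.721 = 0.20116 and P(data|¬H) = 0.842·0.158 = 0.13304.
Bayes: P(H|data) = 0.298·0.20116 / (0.298·0.20116 + 0.702·0.13304) = 0.059945/0.15334 = 0.3909.

Posterior P(H) ≈ 0.391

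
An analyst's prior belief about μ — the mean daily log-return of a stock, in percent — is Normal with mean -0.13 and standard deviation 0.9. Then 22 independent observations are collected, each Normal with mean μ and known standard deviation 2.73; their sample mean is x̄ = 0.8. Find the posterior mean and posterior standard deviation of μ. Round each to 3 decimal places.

Posterior mean ≈ 0.526; posterior SD ≈ 0.489

Prior precision 1/τ₀² = 1/0.9² = 1.23457; data precision n/σ² = 22/2.73² = 2.95187.
Posterior precision = 1.23457 + 2.95187 = 4.18644, giving posterior SD = 1/√4.18644 = 0.489.
Posterior mean = (1.23457·-0.13 + 2.95187·0.8) / 4.18644 = 0.526.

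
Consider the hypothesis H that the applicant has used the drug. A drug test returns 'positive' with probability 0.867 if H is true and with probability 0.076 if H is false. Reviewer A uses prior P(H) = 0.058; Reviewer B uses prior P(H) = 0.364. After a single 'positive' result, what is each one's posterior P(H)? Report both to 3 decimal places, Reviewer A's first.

The likelihood ratio for a 'positive' result is 0.867/0.076 = 11.408.
Reviewer A: prior odds 0.058/0.942 = 0.061571; posterior odds 0.70240; posterior probability 0.413.
Reviewer B: prior odds 0.364/0.636 = 0.57233; posterior odds 6.5290; posterior probability 0.867.

Reviewer A: 0.413; Reviewer B: 0.867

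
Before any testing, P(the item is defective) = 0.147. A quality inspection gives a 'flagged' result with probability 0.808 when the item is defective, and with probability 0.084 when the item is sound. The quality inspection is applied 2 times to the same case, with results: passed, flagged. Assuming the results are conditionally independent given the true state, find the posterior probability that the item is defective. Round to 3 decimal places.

Posterior P(H) ≈ 0.258

Let H be the event that the item is defective; start with P(H) = 0.147. P('flagged'|H) = 0.808, P('flagged'|¬H) = 0.084.
Update on result 1 ('passed'): P(H) ← 0.192·0.1470 / (0.192·0.1470 + 0.916·0.8530) = 0.028224/0.80957 = 0.0349.
Update on result 2 ('flagged'): P(H) ← 0.808·0.0349 / (0.808·0.0349 + 0.084·0.9651) = 0.028169/0.10924 = 0.2579.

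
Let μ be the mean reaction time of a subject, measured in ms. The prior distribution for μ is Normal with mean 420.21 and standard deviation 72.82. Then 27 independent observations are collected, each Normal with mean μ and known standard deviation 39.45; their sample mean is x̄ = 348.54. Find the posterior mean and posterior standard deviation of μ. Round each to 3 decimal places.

Posterior mean ≈ 349.311; posterior SD ≈ 7.551

Prior precision 1/τ₀² = 1/72.82² = 0.00018858; data precision n/σ² = 27/39.45² = 0.0173488.
Posterior precision = 0.00018858 + 0.0173488 = 0.0175374, giving posterior SD = 1/√0.0175374 = 7.551.
Posterior mean = (0.00018858·420.21 + 0.0173488·348.54) / 0.0175374 = 349.311.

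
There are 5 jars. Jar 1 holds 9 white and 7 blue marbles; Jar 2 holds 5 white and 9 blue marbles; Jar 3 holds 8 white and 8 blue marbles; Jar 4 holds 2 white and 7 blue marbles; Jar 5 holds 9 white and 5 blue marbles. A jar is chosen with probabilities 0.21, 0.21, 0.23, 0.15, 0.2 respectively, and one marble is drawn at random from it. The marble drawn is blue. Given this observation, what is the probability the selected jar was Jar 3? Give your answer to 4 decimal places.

Posterior probability ≈ 0.2170

P(blue|Jar 1) = 0.4375; P(blue|Jar 2) = 0.6429; P(blue|Jar 3) = 0.5; P(blue|Jar 4) = 0.7778; P(blue|Jar 5) = 0.3571.
Prior × likelihood for each source: 0.21·0.4375=0.09187, 0.21·0.6429=0.1350, 0.23·0.5=0.1150, 0.15·0.7778=0.1167, 0.2·0.3571=0.07143. Summing gives P(blue) = 0.52997.
P(Jar 3 | blue) = 0.1150 / 0.52997 = 0.2170.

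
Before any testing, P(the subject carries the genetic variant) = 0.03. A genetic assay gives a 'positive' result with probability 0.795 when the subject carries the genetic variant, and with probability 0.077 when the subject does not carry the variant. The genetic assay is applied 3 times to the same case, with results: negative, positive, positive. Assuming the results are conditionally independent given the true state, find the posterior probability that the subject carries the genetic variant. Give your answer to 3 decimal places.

Posterior P(H) ≈ 0.423

Let H be the event that the subject carries the genetic variant; start with P(H) = 0.03. P('positive'|H) = 0.795, P('positive'|¬H) = 0.077.
Update on result 1 ('negative'): P(H) ← 0.205·0.0300 / (0.205·0.0300 + 0.923·0.9700) = 0.0061500/0.90146 = 0.0068.
Update on result 2 ('positive'): P(H) ← 0.795·0.0068 / (0.795·0.0068 + 0.077·0.9932) = 0.0054237/0.081898 = 0.0662.
Update on result 3 ('positive'): P(H) ← 0.795·0.0662 / (0.795·0.0662 + 0.077·0.9338) = 0.052649/0.12455 = 0.4227.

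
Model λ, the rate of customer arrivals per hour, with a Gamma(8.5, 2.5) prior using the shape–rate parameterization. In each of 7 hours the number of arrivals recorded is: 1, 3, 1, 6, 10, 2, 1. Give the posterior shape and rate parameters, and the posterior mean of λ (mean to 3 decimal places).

Total count ∑xᵢ = 24 over n = 7 hours.
Gamma is conjugate to the Poisson likelihood: posterior is Gamma(shape = 8.5+24 = 32.5, rate = 2.5+7 = 9.5).
E[λ | data] = 32.5/9.5 = 3.421.

Posterior: Gamma(shape=32.5, rate=9.5); mean ≈ 3.421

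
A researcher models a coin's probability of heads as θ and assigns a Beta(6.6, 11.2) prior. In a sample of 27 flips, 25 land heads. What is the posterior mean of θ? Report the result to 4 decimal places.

Posterior mean ≈ 0.7054

Observing 25 successes and 2 failures updates Beta(6.6, 11.2) by adding the success and failure counts to the two shape parameters: α = 6.6+25 = 31.6, β = 11.2+2 = 13.2.
E[θ | data] = 31.6/(31.6+13.2) = 0.7054.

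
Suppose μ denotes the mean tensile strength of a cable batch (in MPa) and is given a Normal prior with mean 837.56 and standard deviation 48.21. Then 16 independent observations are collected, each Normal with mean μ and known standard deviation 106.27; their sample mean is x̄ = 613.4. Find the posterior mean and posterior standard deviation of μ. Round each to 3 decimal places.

Prior precision 1/τ₀² = 1/48.21² = 0.00043025; data precision n/σ² = 16/106.27² = 0.00141677.
Posterior precision = 0.00043025 + 0.00141677 = 0.00184702, giving posterior SD = 1/√0.00184702 = 23.268.
Posterior mean = (0.00043025·837.56 + 0.00141677·613.4) / 0.00184702 = 665.617.

Posterior mean ≈ 665.617; posterior SD ≈ 23.268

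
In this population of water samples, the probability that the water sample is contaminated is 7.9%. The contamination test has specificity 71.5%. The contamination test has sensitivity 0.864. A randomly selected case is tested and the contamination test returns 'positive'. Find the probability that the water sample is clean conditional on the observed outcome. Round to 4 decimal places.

Let H be the event that the water sample is contaminated. P(H) = 0.079, so P(¬H) = 0.921. With E the 'positive' result, P(E|H) = 0.864 and P(E|¬H) = 0.285.
P(E) = 0.864·0.079 + 0.285·0.921 = 0.068256 + 0.26248 = 0.33074.
By Bayes' theorem, P(H|E) = 0.068256 / 0.33074 = 0.2064. Hence P(¬H|E) = 1 − 0.2064 = 0.7936.

P(¬H | E) ≈ 0.7936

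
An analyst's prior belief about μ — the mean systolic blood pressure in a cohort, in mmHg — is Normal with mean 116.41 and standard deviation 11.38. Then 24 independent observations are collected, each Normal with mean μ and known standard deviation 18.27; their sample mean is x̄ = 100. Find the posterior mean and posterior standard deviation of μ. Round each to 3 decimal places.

With known σ, the Normal prior is conjugate. Weight on the data is w = (n/σ²)/(n/σ² + 1/τ₀²) = 0.0719009/(0.0719009+0.00772175) = 0.90302.
Posterior mean = w·x̄ + (1−w)·μ₀ = 0.90302·100 + 0.096979·116.41 = 101.591. Posterior variance = 1/(0.0719009+0.00772175) = 12.5592, so SD = 3.544.

Posterior mean ≈ 101.591; posterior SD ≈ 3.544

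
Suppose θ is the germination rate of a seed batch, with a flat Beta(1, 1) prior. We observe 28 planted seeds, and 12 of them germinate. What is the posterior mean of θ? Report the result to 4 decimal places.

Observing 12 successes and 16 failures updates Beta(1, 1) by adding the success and failure counts to the two shape parameters: α = 1+12 = 13, β = 1+16 = 17.
Posterior mean = α/(α+β) = 13/30 = 0.4333.

Posterior mean ≈ 0.4333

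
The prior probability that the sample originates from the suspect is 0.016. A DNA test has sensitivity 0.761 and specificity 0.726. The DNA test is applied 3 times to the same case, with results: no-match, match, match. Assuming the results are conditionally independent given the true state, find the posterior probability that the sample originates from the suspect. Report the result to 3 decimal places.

Let H be the event that the sample originates from the suspect; start with P(H) = 0.016. P('match'|H) = 0.761, P('match'|¬H) = 0.274.
Update on result 1 ('no-match'): P(H) ← 0.239·0.0160 / (0.239·0.0160 + 0.726·0.9840) = 0.0038240/0.71821 = 0.0053.
Update on result 2 ('match'): P(H) ← 0.761·0.0053 / (0.761·0.0053 + 0.274·0.9947) = 0.0040518/0.27659 = 0.0146.
Update on result 3 ('match'): P(H) ← 0.761·0.0146 / (0.761·0.0146 + 0.274·0.9854) = 0.011148/0.28113 = 0.0397.

Posterior P(H) ≈ 0.040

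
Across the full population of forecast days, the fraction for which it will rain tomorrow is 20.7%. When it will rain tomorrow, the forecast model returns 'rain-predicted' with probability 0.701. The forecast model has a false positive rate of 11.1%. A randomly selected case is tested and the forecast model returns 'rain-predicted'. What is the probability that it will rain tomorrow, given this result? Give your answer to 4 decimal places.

P(H | E) ≈ 0.6224

Write H for 'it will rain tomorrow'. Prior odds H:¬H = 0.207/0.793 = 0.26103. For the 'rain-predicted' outcome, the likelihood ratio is 0.701/0.111 = 6.3153.
Posterior odds = 0.26103 × 6.3153 = 1.6485, so P(H|E) = 1.6485/(1+1.6485) = 0.6224.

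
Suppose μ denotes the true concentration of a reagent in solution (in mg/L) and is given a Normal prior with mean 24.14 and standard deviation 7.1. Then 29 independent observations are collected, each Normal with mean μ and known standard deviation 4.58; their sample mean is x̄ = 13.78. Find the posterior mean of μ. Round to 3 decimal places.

Posterior mean ≈ 13.927

Prior precision 1/τ₀² = 1/7.1² = 0.0198373; data precision n/σ² = 29/4.58² = 1.38251.
Posterior precision = 0.0198373 + 1.38251 = 1.40234.
Posterior mean = (0.0198373·24.14 + 1.38251·13.78) / 1.40234 = 13.927.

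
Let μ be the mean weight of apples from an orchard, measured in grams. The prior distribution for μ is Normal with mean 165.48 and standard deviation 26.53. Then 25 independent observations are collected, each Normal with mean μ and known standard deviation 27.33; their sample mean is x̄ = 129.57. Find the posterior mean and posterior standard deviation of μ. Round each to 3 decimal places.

With known σ, the Normal prior is conjugate. Weight on the data is w = (n/σ²)/(n/σ² + 1/τ₀²) = 0.0334704/(0.0334704+0.00142078) = 0.95928.
Posterior mean = w·x̄ + (1−w)·μ₀ = 0.95928·129.57 + 0.040720·165.48 = 131.032. Posterior variance = 1/(0.0334704+0.00142078) = 28.6606, so SD = 5.354.

Posterior mean ≈ 131.032; posterior SD ≈ 5.354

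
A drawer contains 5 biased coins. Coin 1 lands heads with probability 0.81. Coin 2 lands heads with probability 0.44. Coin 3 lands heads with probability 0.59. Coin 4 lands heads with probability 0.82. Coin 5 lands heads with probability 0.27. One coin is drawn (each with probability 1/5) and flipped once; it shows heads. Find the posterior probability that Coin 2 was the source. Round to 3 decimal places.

Tabulate prior·likelihood by source: [1] prior 0.2, lik 0.81, product 0.1620; [2] prior 0.2, lik 0.44, product 0.08800; [3] prior 0.2, lik 0.59, product 0.1180; [4] prior 0.2, lik 0.82, product 0.1640; [5] prior 0.2, lik 0.27, product 0.05400.
Normalizing constant = 0.58600; the posterior for Coin 2 is its product over the sum, 0.08800/0.58600 = 0.150.

Posterior probability ≈ 0.150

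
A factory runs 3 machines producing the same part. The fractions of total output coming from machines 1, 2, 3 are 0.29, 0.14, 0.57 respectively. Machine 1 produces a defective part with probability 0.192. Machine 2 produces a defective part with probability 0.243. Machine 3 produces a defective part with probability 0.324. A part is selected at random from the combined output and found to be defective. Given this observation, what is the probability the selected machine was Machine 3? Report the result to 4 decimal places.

Posterior probability ≈ 0.6731

Tabulate prior·likelihood by source: [1] prior 0.29, lik 0.192, product 0.05568; [2] prior 0.14, lik 0.243, product 0.03402; [3] prior 0.57, lik 0.324, product 0.1847.
Normalizing constant = 0.27438; the posterior for Machine 3 is its product over the sum, 0.1847/0.27438 = 0.6731.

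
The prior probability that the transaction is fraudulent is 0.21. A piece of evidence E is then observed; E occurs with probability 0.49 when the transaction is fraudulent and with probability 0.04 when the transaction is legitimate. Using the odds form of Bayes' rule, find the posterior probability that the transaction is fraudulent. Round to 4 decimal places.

Prior odds = 0.21/(1−0.21) = 0.26582. In log-odds, ln(0.26582) = -1.3249.
Add log likelihood ratio: ln(12.250) = 2.5055.
Posterior log-odds = 1.1806, so posterior odds = exp(1.1806) = 3.2563. Converting, P(H|E) = 3.2563/4.2563 = 0.7651.

Posterior probability ≈ 0.7651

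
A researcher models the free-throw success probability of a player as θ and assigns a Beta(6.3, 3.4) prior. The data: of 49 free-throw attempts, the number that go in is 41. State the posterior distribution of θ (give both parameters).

The binomial likelihood is conjugate to the Beta prior: with 41 successes and 8 failures, the posterior is Beta(6.3+41, 3.4+8) = Beta(47.3, 11.4).

Posterior: Beta(47.3, 11.4)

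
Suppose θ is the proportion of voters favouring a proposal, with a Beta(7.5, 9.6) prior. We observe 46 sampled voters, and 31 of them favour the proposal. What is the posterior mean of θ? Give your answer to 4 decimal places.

Posterior mean ≈ 0.6101

The binomial likelihood is conjugate to the Beta prior: with 31 successes and 15 failures, the posterior is Beta(7.5+31, 9.6+15) = Beta(38.5, 24.6).
Posterior mean = α/(α+β) = 38.5/63.1 = 0.6101.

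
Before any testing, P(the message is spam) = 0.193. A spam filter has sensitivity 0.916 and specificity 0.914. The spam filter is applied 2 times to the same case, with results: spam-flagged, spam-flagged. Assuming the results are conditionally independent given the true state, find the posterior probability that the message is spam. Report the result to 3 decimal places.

Let H be the event that the message is spam; start with P(H) = 0.193. P('spam-flagged'|H) = 0.916, P('spam-flagged'|¬H) = 0.086.
Update on result 1 ('spam-flagged'): P(H) ← 0.916·0.1930 / (0.916·0.1930 + 0.086·0.8070) = 0.17679/0.24619 = 0.7181.
Update on result 2 ('spam-flagged'): P(H) ← 0.916·0.7181 / (0.916·0.7181 + 0.086·0.2819) = 0.65778/0.68202 = 0.9645.

Posterior P(H) ≈ 0.964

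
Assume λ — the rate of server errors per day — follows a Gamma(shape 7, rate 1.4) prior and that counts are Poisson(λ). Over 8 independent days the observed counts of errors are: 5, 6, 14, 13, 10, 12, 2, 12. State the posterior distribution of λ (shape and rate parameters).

Posterior: Gamma(shape=81, rate=9.4)

Total count ∑xᵢ = 74 over n = 8 days.
Gamma is conjugate to the Poisson likelihood: posterior is Gamma(shape = 7+74 = 81, rate = 1.4+8 = 9.4).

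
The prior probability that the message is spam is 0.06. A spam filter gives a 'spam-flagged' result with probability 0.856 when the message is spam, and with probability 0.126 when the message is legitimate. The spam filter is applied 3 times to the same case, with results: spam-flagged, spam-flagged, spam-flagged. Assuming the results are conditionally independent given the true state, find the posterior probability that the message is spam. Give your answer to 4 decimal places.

Posterior P(H) ≈ 0.9524

Let H be the event that the message is spam; start with P(H) = 0.06. P('spam-flagged'|H) = 0.856, P('spam-flagged'|¬H) = 0.126.
Update on result 1 ('spam-flagged'): P(H) ← 0.856·0.0600 / (0.856·0.0600 + 0.126·0.9400) = 0.051360/0.16980 = 0.3025.
Update on result 2 ('spam-flagged'): P(H) ← 0.856·0.3025 / (0.856·0.3025 + 0.126·0.6975) = 0.25892/0.34681 = 0.7466.
Update on result 3 ('spam-flagged'): P(H) ← 0.856·0.7466 / (0.856·0.7466 + 0.126·0.2534) = 0.63907/0.67100 = 0.9524.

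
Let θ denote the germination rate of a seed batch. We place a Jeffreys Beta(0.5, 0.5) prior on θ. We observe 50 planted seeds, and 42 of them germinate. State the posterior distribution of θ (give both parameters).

Posterior: Beta(42.5, 8.5)

The binomial likelihood is conjugate to the Beta prior: with 42 successes and 8 failures, the posterior is Beta(0.5+42, 0.5+8) = Beta(42.5, 8.5).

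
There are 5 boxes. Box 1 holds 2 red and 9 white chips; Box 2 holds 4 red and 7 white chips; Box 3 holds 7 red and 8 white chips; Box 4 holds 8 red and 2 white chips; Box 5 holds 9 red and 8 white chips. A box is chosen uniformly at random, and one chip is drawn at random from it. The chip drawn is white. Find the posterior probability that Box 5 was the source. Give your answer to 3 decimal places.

Posterior probability ≈ 0.177

P(white|Box 1) = 0.8182; P(white|Box 2) = 0.6364; P(white|Box 3) = 0.5333; P(white|Box 4) = 0.2; P(white|Box 5) = 0.4706.
Prior × likelihood for each source: 0.2·0.8182=0.1636, 0.2·0.6364=0.1273, 0.2·0.5333=0.1067, 0.2·0.2=0.04000, 0.2·0.4706=0.09412. Summing gives P(white) = 0.53169.
P(Box 5 | white) = 0.09412 / 0.53169 = 0.177.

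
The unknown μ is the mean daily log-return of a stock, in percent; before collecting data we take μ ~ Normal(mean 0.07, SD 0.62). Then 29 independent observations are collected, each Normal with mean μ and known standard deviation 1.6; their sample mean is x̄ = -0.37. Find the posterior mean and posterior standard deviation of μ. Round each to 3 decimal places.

Prior precision 1/τ₀² = 1/0.62² = 2.60146; data precision n/σ² = 29/1.6² = 11.3281.
Posterior precision = 2.60146 + 11.3281 = 13.9296, giving posterior SD = 1/√13.9296 = 0.268.
Posterior mean = (2.60146·0.07 + 11.3281·-0.37) / 13.9296 = -0.288.

Posterior mean ≈ -0.288; posterior SD ≈ 0.268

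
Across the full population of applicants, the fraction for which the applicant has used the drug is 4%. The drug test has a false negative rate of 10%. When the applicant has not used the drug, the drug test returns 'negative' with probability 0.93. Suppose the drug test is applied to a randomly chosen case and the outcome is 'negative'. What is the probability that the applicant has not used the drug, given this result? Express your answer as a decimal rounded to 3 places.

Write H for 'the applicant has used the drug'. Prior odds H:¬H = 0.04/0.96 = 0.041667. For the 'negative' outcome, the likelihood ratio is 0.1/0.93 = 0.10753.
Posterior odds = 0.041667 × 0.10753 = 0.0044803, so P(H|E) = 0.0044803/(1+0.0044803) = 0.004. Then P(¬H|E) = 1 − 0.004 = 0.996.

P(¬H | E) ≈ 0.996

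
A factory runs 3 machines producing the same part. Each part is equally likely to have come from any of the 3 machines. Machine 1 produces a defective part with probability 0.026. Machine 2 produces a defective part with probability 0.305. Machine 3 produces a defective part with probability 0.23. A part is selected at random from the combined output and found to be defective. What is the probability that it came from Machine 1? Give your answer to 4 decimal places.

Posterior probability ≈ 0.0463

Tabulate prior·likelihood by source: [1] prior 0.333333, lik 0.026, product 0.008667; [2] prior 0.333333, lik 0.305, product 0.1017; [3] prior 0.333333, lik 0.23, product 0.07667.
Normalizing constant = 0.18700; the posterior for Machine 1 is its product over the sum, 0.008667/0.18700 = 0.0463.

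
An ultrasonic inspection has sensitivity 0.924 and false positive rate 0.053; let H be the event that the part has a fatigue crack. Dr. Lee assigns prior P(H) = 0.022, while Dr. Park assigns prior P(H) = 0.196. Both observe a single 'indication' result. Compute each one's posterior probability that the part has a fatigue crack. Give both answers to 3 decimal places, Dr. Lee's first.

Dr. Lee: 0.282; Dr. Park: 0.810

P('+'|H) = 0.924, P('+'|¬H) = 0.053.
Dr. Lee: numerator 0.924·0.022 = 0.020328; evidence = 0.020328+0.053·0.978 = 0.072162; posterior = 0.282.
Dr. Park: numerator 0.924·0.196 = 0.18110; evidence = 0.18110+0.053·0.804 = 0.22372; posterior = 0.810.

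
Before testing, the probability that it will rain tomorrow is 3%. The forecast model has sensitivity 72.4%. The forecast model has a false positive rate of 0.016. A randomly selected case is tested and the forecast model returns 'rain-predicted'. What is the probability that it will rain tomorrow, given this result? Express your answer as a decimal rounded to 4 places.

Write H for 'it will rain tomorrow'. Prior odds H:¬H = 0.03/0.97 = 0.030928. For the 'rain-predicted' outcome, the likelihood ratio is 0.724/0.016 = 45.250.
Posterior odds = 0.030928 × 45.250 = 1.3995, so P(H|E) = 1.3995/(1+1.3995) = 0.5832.

P(H | E) ≈ 0.5832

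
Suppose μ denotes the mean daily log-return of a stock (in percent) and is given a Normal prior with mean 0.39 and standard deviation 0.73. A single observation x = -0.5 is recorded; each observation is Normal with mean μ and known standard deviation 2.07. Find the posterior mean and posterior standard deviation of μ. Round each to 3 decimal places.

Prior precision 1/τ₀² = 1/0.73² = 1.87652; data precision n/σ² = 1/2.07² = 0.233378.
Posterior precision = 1.87652 + 0.233378 = 2.10990, giving posterior SD = 1/√2.10990 = 0.688.
Posterior mean = (1.87652·0.39 + 0.233378·-0.5) / 2.10990 = 0.292.

Posterior mean ≈ 0.292; posterior SD ≈ 0.688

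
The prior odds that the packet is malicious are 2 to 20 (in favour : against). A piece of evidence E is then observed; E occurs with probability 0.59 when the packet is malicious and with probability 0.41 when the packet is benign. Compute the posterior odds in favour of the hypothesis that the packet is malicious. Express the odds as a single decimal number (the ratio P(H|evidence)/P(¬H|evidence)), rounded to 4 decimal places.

Prior odds = 2/20 = 0.10000. In log-odds, ln(0.10000) = -2.3026.
Add log likelihood ratio: ln(1.4390) = 0.36397.
Posterior log-odds = -1.9386, so posterior odds = exp(-1.9386) = 0.14390.

Posterior odds ≈ 0.1439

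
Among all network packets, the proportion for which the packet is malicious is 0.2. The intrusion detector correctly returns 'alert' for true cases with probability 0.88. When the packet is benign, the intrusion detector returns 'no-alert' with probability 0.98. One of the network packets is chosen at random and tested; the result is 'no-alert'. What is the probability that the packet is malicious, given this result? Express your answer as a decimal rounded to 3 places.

Write H for 'the packet is malicious'. Prior odds H:¬H = 0.2/0.8 = 0.25000. For the 'no-alert' outcome, the likelihood ratio is 0.12/0.98 = 0.12245.
Posterior odds = 0.25000 × 0.12245 = 0.030612, so P(H|E) = 0.030612/(1+0.030612) = 0.030.

P(H | E) ≈ 0.030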